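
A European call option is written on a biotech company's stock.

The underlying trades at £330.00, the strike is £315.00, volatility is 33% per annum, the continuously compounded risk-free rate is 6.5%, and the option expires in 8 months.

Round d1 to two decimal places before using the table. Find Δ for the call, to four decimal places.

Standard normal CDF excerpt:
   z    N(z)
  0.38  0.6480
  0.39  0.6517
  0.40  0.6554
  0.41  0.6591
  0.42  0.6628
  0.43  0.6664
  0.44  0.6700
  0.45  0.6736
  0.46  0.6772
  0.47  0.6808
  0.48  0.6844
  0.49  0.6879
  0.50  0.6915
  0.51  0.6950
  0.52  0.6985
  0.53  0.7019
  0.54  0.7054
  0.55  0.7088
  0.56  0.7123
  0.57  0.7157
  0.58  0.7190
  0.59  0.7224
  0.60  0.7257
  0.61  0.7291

σ√T = 0.33 × 0.8165 = 0.2694
ln(S/K) + (r + σ²/2)T = ln(330/315) + (0.065 + 0.33²/2)·0.6667 = 0.0465 + 0.0796 = 0.1262
d₁ = 0.1262 / 0.2694 = 0.4682 which rounds to 0.47
N(d₁) = N(0.47) = 0.6808
Δ_call = N(d₁) = 0.6808

0.6808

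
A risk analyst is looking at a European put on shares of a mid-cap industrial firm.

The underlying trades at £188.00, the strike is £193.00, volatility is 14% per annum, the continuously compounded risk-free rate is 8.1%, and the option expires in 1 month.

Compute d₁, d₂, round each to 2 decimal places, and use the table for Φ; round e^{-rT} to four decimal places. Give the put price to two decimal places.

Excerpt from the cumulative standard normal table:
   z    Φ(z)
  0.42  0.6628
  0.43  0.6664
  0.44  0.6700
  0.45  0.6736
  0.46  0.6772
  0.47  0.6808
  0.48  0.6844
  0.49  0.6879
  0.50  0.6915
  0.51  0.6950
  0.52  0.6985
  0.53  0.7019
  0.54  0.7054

£5.25

σ√T = 0.14·√0.08333 = 0.0404
d₁ = [ln(188/193) + (0.081 + 0.14²/2)·0.08333] / 0.0404 = [-0.0262 + 0.0076] / 0.0404 = -0.4622 which rounds to -0.46
d₂ = d₁ − σ√T = -0.4622 − 0.0404 = -0.5027 which rounds to -0.50
exp(−rT) = exp(−0.081·0.08333) = 0.9933
N(−d₂) = N(0.50) = 0.6915;  N(−d₁) = N(0.46) = 0.6772
P = 193·0.9933·0.6915 − 188·0.6772 = 132.5653 − 127.3136 = 5.2517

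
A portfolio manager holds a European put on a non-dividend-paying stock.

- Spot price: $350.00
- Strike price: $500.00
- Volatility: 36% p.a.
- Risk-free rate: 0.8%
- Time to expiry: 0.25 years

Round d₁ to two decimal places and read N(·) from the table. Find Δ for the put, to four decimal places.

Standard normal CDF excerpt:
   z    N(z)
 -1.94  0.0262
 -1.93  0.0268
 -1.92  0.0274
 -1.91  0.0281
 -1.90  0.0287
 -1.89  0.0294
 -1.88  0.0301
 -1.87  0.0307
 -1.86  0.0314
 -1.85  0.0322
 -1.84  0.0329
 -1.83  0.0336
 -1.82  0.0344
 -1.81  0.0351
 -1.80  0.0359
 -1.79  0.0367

σ√T = 0.36·√0.25 = 0.1800
d₁ = [ln(350/500) + (0.008 + 0.36²/2)·0.25] / 0.1800 = [-0.3567 + 0.0182] / 0.1800 = -1.8804 ≈ -1.88
N(d₁) = N(-1.88) = 0.0301
Δ_put = N(d₁) − 1 = 0.0301 − 1 = -0.9699

-0.9699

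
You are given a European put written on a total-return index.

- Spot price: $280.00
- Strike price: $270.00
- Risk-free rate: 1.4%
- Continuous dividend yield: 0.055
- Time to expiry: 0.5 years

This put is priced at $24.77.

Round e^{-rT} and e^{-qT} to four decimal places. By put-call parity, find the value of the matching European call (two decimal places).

exp(−qT) = exp(−0.055·0.5) = 0.9729;  exp(−rT) = exp(−0.014·0.5) = 0.9930
Put-call parity: C − P = S·e^(−qT) − K·e^(−rT) = 280·0.9729 − 270·0.9930 = 272.4120 − 268.1100 = 4.3020
C = P + (C − P) = 24.77 + (4.3020) = 29.0720

$29.07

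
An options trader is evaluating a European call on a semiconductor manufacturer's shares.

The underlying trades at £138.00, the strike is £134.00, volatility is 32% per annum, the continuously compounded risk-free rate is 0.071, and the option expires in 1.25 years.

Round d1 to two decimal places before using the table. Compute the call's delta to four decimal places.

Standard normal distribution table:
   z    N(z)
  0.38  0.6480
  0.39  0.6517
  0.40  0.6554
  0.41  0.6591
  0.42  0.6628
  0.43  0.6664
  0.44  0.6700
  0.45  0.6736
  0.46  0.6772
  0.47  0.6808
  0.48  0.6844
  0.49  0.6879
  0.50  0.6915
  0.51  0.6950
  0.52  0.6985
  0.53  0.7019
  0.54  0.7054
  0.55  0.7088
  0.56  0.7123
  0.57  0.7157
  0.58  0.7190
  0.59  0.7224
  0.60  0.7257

T = 1.25;  σ√T = 0.3578
d₁ = [ln(138/134) + (0.071 + 0.32²/2)·1.25] / 0.3578 = [0.0294 + 0.1527] / 0.3578 = 0.5092 which rounds to 0.51
N(d₁) = N(0.51) = 0.6950
Δ_call = N(d₁) = 0.6950

0.6950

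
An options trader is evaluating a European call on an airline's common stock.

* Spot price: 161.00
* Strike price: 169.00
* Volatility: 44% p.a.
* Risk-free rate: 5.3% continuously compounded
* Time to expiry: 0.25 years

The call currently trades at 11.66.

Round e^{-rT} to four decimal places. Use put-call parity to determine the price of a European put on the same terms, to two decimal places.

e^(−rT) = e^(−0.053·0.25) = 0.9868
Put-call parity: C − P = S − K·e^(−rT) = 161 − 169·0.9868 = 161 − 166.7692 = -5.7692
P = C − (C − P) = 11.66 − (-5.7692) = 17.4292

17.43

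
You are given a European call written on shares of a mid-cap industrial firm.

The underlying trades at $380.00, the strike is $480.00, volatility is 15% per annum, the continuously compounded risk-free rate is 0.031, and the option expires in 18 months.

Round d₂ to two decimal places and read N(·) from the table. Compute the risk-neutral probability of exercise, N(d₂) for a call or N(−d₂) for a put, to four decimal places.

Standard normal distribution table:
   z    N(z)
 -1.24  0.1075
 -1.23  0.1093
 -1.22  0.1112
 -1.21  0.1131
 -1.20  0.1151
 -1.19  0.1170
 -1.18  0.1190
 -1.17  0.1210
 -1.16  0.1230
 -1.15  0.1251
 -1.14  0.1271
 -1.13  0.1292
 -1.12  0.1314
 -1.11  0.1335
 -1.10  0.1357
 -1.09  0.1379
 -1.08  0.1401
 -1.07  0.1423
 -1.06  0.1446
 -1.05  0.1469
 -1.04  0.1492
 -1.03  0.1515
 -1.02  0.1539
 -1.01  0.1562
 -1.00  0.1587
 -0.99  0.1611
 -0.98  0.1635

T = 1.5;  σ√T = 0.1837
d₁ = [ln(380/480) + (0.031 + 0.15²/2)·1.5] / 0.1837 = [-0.2336 + 0.0634] / 0.1837 = -0.9267 which rounds to -0.93
d₂ = d₁ − σ√T = -0.9267 − 0.1837 = -1.1104 which rounds to -1.11
Risk-neutral Pr[S_T > K] = N(d₂) = N(-1.11) = 0.1335

0.1335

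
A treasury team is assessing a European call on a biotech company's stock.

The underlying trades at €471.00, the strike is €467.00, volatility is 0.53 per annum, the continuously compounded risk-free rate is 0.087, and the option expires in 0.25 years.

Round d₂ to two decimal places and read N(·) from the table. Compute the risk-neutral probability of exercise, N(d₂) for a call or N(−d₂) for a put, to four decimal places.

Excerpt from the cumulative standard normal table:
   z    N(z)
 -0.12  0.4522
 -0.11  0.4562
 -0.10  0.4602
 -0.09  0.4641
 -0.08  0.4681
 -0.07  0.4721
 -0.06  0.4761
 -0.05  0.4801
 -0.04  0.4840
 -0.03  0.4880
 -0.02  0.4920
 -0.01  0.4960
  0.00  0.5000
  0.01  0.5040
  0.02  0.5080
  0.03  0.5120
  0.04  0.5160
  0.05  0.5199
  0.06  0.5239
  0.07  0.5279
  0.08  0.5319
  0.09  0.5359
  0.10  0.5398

0.4920

σ√T = 0.53 × 0.5000 = 0.2650
d₁ = [ln(471/467) + (0.087 + ½·0.53²)·0.25] / (σ√T) = (0.0085 + 0.0569) / 0.2650 = 0.2468 which rounds to 0.25
d₂ = 0.2468 − 0.2650 = -0.0182 which rounds to -0.02
Pr(exercise) under Q = N(d₂) = 0.4920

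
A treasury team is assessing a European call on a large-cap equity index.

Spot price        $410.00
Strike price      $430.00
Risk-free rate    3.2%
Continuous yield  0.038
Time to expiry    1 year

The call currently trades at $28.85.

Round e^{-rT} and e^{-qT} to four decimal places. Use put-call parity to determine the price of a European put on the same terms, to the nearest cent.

$50.60

e^(−qT) = e^(−0.038·1) = 0.9627;  e^(−rT) = e^(−0.032·1) = 0.9685
Put-call parity: C − P = S·e^(−qT) − K·e^(−rT) = 410·0.9627 − 430·0.9685 = 394.7070 − 416.4550 = -21.7480
P = C − (C − P) = 28.85 − (-21.7480) = 50.5980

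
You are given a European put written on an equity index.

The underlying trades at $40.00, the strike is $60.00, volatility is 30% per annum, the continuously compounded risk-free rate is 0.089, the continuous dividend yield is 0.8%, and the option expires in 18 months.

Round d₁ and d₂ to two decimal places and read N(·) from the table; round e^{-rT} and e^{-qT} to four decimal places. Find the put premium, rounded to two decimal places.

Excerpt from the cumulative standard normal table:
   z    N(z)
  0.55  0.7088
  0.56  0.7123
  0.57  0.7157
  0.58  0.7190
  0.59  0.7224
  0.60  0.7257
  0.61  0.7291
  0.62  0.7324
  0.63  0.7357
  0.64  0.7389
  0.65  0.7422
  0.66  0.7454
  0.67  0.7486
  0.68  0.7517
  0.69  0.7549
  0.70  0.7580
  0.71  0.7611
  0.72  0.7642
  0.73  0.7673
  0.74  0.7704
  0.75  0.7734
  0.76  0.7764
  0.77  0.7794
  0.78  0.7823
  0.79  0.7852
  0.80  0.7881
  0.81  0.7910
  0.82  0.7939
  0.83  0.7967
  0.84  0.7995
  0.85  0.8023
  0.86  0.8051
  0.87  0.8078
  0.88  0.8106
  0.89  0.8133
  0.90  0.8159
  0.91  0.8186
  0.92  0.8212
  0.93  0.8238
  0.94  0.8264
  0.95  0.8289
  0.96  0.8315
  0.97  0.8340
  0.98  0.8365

$15.10

σ√T = 0.3 × 1.2247 = 0.3674
d₁ = [ln(40/60) + (0.089 − 0.008 + ½·0.3²)·1.5] / (σ√T) = (-0.4055 + 0.1890) / 0.3674 = -0.5891 → -0.59
d₂ = -0.5891 − 0.3674 = -0.9566 → -0.96
exp(−qT) = exp(−0.008·1.5) = 0.9881;  exp(−rT) = exp(−0.089·1.5) = 0.8750
P = 60·0.8750·N(0.96) − 40·0.9881·N(0.59) = 60·0.8750·0.8315 − 40·0.9881·0.7224 = 43.6538 − 28.5521 = 15.1016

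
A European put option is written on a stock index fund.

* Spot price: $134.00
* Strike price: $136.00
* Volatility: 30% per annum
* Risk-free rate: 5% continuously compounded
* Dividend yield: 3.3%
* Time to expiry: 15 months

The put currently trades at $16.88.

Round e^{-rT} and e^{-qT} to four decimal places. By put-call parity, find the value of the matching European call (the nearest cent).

e^(−qT) = e^(−0.033·1.25) = 0.9596;  e^(−rT) = e^(−0.05·1.25) = 0.9394
Put-call parity: C − P = S·e^(−qT) − K·e^(−rT) = 134·0.9596 − 136·0.9394 = 128.5864 − 127.7584 = 0.8280
C = P + (C − P) = 16.88 + (0.8280) = 17.7080

$17.71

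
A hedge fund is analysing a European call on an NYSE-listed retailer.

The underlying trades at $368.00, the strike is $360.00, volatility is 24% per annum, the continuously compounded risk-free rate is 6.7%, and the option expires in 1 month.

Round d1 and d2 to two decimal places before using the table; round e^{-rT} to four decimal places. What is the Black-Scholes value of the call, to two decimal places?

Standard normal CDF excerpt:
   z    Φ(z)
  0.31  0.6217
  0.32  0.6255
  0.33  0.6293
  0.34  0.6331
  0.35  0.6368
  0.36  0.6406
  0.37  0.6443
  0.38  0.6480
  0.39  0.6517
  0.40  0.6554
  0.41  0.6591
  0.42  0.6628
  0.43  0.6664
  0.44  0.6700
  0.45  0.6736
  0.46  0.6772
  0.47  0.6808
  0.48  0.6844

$15.91

T = 0.08333;  σ√T = 0.0693
d₁ = [ln(368/360) + (0.067 + 0.24²/2)·0.08333] / 0.0693 = [0.0220 + 0.0080] / 0.0693 = 0.4325 which rounds to 0.43
d₂ = d₁ − σ√T = 0.4325 − 0.0693 = 0.3632 which rounds to 0.36
exp(−rT) = exp(−0.067·0.08333) = 0.9944
N(d₁) = N(0.43) = 0.6664;  N(d₂) = N(0.36) = 0.6406
C = 368·0.6664 − 360·0.9944·0.6406 = 245.2352 − 229.3246 = 15.9106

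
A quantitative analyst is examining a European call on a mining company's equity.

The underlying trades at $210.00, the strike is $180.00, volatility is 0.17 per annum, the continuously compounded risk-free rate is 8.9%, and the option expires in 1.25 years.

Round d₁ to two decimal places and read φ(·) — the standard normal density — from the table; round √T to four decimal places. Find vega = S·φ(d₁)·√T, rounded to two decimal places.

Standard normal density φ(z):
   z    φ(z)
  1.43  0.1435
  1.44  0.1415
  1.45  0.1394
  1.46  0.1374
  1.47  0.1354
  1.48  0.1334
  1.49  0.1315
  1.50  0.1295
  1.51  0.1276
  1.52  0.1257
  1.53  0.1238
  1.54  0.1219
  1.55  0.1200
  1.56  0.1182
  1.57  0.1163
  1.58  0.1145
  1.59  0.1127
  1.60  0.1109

30.87

T = 1.25;  σ√T = 0.1901
d₁ = [ln(210/180) + (0.089 + 0.17²/2)·1.25] / 0.1901 = [0.1542 + 0.1293] / 0.1901 = 1.4914 which rounds to 1.49
√T = √1.25 = 1.1180
φ(d₁) = φ(1.49) = 0.1315
vega = S·φ(d₁)·√T = 210·0.1315·1.1180 = 30.8736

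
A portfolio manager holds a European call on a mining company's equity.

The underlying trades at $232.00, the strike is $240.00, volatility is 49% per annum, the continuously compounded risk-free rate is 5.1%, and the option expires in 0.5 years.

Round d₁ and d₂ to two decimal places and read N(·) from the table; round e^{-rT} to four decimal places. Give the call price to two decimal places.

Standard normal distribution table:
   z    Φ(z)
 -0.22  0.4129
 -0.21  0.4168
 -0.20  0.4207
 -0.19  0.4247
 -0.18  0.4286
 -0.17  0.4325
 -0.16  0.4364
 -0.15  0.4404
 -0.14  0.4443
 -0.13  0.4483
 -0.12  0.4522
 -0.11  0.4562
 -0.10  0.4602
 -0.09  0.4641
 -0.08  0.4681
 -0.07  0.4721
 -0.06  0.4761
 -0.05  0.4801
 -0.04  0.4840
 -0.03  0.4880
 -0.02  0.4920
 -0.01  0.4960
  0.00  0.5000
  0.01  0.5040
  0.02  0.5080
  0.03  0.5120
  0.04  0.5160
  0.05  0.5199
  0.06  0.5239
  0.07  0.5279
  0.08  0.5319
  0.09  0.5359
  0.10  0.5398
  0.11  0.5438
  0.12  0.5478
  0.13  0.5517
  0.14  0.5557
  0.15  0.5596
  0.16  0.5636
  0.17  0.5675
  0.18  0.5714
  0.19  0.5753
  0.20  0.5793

T = 0.5;  σ√T = 0.3465
ln(S/K) + (r + σ²/2)T = ln(232/240) + (0.051 + 0.49²/2)·0.5 = -0.0339 + 0.0855 = 0.0516
d₁ = 0.0516 / 0.3465 = 0.1490 ≈ 0.15
d₂ = d₁ − σ√T = 0.1490 − 0.3465 = -0.1975 ≈ -0.20
e^(−rT) = e^(−0.051·0.5) = 0.9748
N(d₁) = N(0.15) = 0.5596;  N(d₂) = N(-0.20) = 0.4207
C = 232·0.5596 − 240·0.9748·0.4207 = 129.8272 − 98.4236 = 31.4036

$31.40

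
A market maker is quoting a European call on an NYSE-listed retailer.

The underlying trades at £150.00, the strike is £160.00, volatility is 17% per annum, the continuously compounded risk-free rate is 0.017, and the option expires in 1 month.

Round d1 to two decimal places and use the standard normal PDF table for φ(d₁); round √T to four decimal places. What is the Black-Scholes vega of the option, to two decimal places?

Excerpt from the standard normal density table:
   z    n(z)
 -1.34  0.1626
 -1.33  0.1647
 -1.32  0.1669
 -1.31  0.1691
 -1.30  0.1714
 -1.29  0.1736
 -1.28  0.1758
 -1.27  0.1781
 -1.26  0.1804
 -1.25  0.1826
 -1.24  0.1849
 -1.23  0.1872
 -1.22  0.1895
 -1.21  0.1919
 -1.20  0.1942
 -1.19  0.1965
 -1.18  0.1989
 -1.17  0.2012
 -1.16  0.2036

T = 0.08333;  σ√T = 0.0491
d₁ = [ln(150/160) + (0.017 + 0.17²/2)·0.08333] / 0.0491 = [-0.0645 + 0.0026] / 0.0491 = -1.2617 ⇒ -1.26
√T = √0.08333 = 0.2887
φ(d₁) = φ(-1.26) = 0.1804
vega = S·φ(d₁)·√T = 150·0.1804·0.2887 = 7.8122
(The put has the same vega.)

7.81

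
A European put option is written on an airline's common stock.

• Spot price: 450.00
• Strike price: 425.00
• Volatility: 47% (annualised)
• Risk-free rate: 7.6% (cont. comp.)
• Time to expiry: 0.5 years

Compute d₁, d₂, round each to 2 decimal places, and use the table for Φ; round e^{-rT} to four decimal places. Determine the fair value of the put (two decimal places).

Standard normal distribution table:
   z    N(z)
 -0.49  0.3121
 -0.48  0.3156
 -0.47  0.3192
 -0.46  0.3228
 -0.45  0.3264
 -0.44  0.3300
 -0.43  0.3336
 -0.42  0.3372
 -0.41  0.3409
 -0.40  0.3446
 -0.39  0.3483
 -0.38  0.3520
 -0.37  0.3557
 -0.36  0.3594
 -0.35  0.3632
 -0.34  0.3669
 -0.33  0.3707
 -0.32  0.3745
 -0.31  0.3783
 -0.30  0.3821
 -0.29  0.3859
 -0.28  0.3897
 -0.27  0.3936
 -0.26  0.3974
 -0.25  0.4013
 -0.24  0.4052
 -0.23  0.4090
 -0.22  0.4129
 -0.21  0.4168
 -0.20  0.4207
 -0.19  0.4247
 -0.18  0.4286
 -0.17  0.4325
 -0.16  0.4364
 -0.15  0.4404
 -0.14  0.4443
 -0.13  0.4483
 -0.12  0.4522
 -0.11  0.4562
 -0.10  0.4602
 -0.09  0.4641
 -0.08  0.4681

38.14

σ√T = 0.47 × 0.7071 = 0.3323
d₁ = [ln(450/425) + (0.076 + 0.47²/2)·0.5] / 0.3323 = [0.0572 + 0.0932] / 0.3323 = 0.4525 → 0.45
d₂ = d₁ − σ√T = 0.4525 − 0.3323 = 0.1202 → 0.12
exp(−rT) = exp(−0.076·0.5) = 0.9627
N(−d₂) = N(-0.12) = 0.4522;  N(−d₁) = N(-0.45) = 0.3264
P = 425·0.9627·0.4522 − 450·0.3264 = 185.0165 − 146.8800 = 38.1365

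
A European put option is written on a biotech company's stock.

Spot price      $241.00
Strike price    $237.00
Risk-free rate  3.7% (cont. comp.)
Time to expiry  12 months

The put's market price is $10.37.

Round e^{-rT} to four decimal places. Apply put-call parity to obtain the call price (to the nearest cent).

$22.97

e^(−rT) = e^(−0.037·1) = 0.9637
Put-call parity: C − P = S − K·e^(−rT) = 241 − 237·0.9637 = 241 − 228.3969 = 12.6031
C = P + (C − P) = 10.37 + (12.6031) = 22.9731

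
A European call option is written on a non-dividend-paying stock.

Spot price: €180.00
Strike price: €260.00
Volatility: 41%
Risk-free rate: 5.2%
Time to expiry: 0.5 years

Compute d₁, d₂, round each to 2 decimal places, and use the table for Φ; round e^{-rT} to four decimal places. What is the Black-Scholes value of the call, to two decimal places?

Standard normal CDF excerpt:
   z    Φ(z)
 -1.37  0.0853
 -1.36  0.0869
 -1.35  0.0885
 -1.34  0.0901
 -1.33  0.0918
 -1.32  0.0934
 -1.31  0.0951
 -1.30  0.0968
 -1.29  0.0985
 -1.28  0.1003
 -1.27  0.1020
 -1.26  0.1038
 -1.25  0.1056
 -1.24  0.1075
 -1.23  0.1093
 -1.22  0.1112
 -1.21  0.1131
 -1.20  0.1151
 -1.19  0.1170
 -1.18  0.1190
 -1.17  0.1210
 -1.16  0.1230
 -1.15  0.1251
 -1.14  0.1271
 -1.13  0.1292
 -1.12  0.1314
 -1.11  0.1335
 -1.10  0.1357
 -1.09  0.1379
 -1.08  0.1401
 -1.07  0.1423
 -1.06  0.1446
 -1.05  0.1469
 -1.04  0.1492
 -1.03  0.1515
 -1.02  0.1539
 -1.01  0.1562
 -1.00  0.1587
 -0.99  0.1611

σ√T = 0.41·√0.5 = 0.2899
d₁ = [ln(180/260) + (0.052 + 0.41²/2)·0.5] / 0.2899 = [-0.3677 + 0.0680] / 0.2899 = -1.0338 which rounds to -1.03
d₂ = d₁ − σ√T = -1.0338 − 0.2899 = -1.3237 which rounds to -1.32
e^(−rT) = e^(−0.052·0.5) = 0.9743
N(d₁) = N(-1.03) = 0.1515;  N(d₂) = N(-1.32) = 0.0934
C = 180·0.1515 − 260·0.9743·0.0934 = 27.2700 − 23.6599 = 3.6101

€3.61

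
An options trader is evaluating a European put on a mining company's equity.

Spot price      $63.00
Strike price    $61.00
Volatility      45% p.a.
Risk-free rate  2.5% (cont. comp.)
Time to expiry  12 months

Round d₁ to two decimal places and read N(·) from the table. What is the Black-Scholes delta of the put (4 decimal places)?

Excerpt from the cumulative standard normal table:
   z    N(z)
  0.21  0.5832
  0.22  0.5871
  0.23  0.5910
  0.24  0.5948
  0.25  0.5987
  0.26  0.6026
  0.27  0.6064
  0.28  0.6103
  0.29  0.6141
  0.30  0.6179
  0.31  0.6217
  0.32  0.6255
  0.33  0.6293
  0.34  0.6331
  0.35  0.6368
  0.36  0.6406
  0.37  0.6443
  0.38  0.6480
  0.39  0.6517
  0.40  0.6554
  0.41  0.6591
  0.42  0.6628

-0.3632

T = 1;  σ√T = 0.4500
d₁ = [ln(63/61) + (0.025 + 0.45²/2)·1] / 0.4500 = [0.0323 + 0.1263] / 0.4500 = 0.3522 which rounds to 0.35
N(d₁) = N(0.35) = 0.6368
Δ_put = N(d₁) − 1 = 0.6368 − 1 = -0.3632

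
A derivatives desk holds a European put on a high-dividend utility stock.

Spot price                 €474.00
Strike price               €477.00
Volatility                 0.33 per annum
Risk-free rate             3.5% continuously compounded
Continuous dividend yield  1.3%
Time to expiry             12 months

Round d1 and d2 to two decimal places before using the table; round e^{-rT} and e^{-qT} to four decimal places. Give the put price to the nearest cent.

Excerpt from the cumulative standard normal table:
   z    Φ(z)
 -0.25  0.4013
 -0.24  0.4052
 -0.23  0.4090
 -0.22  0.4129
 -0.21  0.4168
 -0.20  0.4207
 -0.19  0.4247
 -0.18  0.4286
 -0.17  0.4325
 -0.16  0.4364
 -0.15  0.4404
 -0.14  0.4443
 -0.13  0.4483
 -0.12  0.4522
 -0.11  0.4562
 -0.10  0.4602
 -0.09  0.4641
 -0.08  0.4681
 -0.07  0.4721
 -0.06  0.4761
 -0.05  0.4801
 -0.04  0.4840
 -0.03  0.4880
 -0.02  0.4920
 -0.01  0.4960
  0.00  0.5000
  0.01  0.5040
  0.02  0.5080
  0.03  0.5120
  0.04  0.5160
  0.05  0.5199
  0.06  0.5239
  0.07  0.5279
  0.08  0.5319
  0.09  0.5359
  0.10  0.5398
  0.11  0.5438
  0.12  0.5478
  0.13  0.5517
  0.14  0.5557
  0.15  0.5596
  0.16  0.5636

σ√T = 0.33 × 1.0000 = 0.3300
ln(S/K) + (r − q + σ²/2)T = ln(474/477) + (0.035 − 0.013 + 0.33²/2)·1 = -0.0063 + 0.0765 = 0.0701
d₁ = 0.0701 / 0.3300 = 0.2125 which rounds to 0.21
d₂ = d₁ − σ√T = 0.2125 − 0.3300 = -0.1175 which rounds to -0.12
e^(−qT) = e^(−0.013·1) = 0.9871;  e^(−rT) = e^(−0.035·1) = 0.9656
P = 477·0.9656·N(0.12) − 474·0.9871·N(-0.21) = 477·0.9656·0.5478 − 474·0.9871·0.4168 = 252.3119 − 195.0146 = 57.2972

€57.30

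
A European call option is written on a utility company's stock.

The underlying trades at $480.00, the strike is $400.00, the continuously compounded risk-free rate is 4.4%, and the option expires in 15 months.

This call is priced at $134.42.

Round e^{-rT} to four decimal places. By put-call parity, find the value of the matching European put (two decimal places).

exp(−rT) = exp(−0.044·1.25) = 0.9465
Put-call parity: C − P = S − K·e^(−rT) = 480 − 400·0.9465 = 480 − 378.6000 = 101.4000
P = C − (C − P) = 134.42 − (101.4000) = 33.0200

$33.02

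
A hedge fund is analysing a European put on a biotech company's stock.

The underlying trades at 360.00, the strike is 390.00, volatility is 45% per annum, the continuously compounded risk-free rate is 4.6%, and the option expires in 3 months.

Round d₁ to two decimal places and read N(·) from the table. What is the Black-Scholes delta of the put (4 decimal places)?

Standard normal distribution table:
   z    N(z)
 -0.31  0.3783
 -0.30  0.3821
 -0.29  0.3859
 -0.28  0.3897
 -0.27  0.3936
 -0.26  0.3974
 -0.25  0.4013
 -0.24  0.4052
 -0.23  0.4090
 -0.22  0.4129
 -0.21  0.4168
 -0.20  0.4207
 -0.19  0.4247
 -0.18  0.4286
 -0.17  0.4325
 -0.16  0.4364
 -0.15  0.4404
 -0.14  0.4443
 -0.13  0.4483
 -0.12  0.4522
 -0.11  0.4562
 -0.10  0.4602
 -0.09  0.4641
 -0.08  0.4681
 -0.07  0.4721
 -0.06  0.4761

σ√T = 0.45 × 0.5000 = 0.2250
d₁ = [ln(360/390) + (0.046 + ½·0.45²)·0.25] / (σ√T) = (-0.0800 + 0.0368) / 0.2250 = -0.1921 ≈ -0.19
N(d₁) = N(-0.19) = 0.4247
Δ_put = N(d₁) − 1 = 0.4247 − 1 = -0.5753

-0.5753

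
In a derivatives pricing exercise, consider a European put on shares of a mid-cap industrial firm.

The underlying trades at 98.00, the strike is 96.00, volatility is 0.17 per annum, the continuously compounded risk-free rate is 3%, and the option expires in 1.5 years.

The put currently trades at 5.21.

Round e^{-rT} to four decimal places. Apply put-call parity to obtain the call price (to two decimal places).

11.43

exp(−rT) = exp(−0.03·1.5) = 0.9560
Put-call parity: C − P = S − K·e^(−rT) = 98 − 96·0.9560 = 98 − 91.7760 = 6.2240
C = P + (C − P) = 5.21 + (6.2240) = 11.4340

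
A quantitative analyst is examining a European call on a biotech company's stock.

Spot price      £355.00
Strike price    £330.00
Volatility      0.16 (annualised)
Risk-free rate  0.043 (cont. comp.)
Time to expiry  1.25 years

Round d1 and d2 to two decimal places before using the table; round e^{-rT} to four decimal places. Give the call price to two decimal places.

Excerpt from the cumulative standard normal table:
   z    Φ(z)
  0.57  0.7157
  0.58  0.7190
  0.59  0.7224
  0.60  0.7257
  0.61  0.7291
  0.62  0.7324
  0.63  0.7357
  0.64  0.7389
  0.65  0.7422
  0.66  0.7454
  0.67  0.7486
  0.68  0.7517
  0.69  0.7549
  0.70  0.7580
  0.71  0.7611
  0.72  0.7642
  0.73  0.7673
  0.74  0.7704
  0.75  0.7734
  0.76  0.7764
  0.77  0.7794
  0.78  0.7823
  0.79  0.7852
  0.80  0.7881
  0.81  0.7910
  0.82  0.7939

T = 1.25;  σ√T = 0.1789
d₁ = [ln(355/330) + (0.043 + ½·0.16²)·1.25] / (σ√T) = (0.0730 + 0.0697) / 0.1789 = 0.7981 → 0.80
d₂ = 0.7981 − 0.1789 = 0.6193 → 0.62
e^(−rT) = e^(−0.043·1.25) = 0.9477
N(d₁) = N(0.80) = 0.7881;  N(d₂) = N(0.62) = 0.7324
C = 355·0.7881 − 330·0.9477·0.7324 = 279.7755 − 229.0515 = 50.7240

£50.72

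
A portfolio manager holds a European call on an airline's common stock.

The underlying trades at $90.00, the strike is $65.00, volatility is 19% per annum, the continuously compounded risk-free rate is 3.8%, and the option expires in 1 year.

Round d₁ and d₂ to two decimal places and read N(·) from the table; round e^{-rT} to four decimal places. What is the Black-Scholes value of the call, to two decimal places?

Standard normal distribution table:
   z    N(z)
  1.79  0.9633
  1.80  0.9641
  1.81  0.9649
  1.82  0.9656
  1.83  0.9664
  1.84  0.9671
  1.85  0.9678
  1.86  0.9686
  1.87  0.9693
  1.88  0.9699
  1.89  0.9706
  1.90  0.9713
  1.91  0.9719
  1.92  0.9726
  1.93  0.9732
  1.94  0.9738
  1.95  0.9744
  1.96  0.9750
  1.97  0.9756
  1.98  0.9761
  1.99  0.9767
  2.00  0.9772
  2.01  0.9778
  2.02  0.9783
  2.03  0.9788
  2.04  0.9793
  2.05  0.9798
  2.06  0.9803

T = 1;  σ√T = 0.1900
d₁ = [ln(90/65) + (0.038 + ½·0.19²)·1] / (σ√T) = (0.3254 + 0.0561) / 0.1900 = 2.0077 ≈ 2.01
d₂ = 2.0077 − 0.1900 = 1.8177 ≈ 1.82
e^(−rT) = e^(−0.038·1) = 0.9627
C = 90·N(2.01) − 65·0.9627·N(1.82) = 90·0.9778 − 65·0.9627·0.9656 = 88.0020 − 60.4229 = 27.5791

$27.58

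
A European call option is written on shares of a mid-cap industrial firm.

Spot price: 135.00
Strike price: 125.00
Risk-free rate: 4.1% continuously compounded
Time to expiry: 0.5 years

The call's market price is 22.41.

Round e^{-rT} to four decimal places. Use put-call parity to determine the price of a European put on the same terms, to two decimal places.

9.87

e^(−rT) = e^(−0.041·0.5) = 0.9797
Put-call parity: C − P = S − K·e^(−rT) = 135 − 125·0.9797 = 135 − 122.4625 = 12.5375
P = C − (C − P) = 22.41 − (12.5375) = 9.8725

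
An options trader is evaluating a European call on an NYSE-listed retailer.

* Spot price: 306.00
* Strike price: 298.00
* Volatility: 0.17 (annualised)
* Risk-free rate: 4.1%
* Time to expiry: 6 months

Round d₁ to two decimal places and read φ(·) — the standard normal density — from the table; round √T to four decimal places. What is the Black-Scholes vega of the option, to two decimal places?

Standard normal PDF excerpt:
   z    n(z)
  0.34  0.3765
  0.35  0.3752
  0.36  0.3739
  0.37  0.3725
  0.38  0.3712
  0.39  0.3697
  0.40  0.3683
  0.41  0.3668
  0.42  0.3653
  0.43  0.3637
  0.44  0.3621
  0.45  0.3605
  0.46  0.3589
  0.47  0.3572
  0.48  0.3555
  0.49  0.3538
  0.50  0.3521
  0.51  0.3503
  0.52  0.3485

σ√T = 0.17 × 0.7071 = 0.1202
ln(S/K) + (r + σ²/2)T = ln(306/298) + (0.041 + 0.17²/2)·0.5 = 0.0265 + 0.0277 = 0.0542
d₁ = 0.0542 / 0.1202 = 0.4510 which rounds to 0.45
√T = √0.5 = 0.7071
φ(d₁) = φ(0.45) = 0.3605
vega = S·φ(d₁)·√T = 306·0.3605·0.7071 = 78.0023

78.00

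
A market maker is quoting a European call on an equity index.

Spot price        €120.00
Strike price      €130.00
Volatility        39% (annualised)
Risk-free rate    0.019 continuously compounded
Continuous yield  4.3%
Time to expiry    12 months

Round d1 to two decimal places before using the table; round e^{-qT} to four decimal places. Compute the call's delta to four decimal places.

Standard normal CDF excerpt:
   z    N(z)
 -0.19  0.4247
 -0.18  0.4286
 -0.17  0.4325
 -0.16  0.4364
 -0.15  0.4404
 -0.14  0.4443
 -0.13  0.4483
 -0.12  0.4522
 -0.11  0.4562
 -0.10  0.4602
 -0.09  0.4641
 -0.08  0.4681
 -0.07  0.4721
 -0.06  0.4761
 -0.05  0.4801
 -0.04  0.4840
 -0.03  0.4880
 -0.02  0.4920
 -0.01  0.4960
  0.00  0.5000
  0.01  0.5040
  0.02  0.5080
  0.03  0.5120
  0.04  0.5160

σ√T = 0.39 × 1.0000 = 0.3900
d₁ = [ln(120/130) + (0.019 − 0.043 + 0.39²/2)·1] / 0.3900 = [-0.0800 + 0.0521] / 0.3900 = -0.0718 ⇒ -0.07
N(d₁) = N(-0.07) = 0.4721
Δ_call = e^(−qT)·N(d₁) = 0.9579·0.4721 = 0.4522

0.4522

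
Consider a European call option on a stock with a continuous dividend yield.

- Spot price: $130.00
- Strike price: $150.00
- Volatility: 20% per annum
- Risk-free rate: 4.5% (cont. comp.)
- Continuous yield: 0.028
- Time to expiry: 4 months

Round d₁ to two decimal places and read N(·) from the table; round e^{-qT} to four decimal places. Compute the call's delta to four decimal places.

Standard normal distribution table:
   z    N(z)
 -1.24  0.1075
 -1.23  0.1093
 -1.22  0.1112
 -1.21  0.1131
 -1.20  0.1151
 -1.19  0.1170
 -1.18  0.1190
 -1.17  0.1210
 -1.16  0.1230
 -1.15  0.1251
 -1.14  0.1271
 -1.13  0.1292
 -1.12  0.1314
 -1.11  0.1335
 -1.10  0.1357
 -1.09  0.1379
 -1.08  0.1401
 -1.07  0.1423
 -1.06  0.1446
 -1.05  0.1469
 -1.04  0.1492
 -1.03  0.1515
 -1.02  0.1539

0.1280

σ√T = 0.2 × 0.5774 = 0.1155
d₁ = [ln(130/150) + (0.045 − 0.028 + ½·0.2²)·0.3333] / (σ√T) = (-0.1431 + 0.0123) / 0.1155 = -1.1325 ⇒ -1.13
N(d₁) = N(-1.13) = 0.1292
Δ_call = e^(−qT)·N(d₁) = 0.9907·0.1292 = 0.1280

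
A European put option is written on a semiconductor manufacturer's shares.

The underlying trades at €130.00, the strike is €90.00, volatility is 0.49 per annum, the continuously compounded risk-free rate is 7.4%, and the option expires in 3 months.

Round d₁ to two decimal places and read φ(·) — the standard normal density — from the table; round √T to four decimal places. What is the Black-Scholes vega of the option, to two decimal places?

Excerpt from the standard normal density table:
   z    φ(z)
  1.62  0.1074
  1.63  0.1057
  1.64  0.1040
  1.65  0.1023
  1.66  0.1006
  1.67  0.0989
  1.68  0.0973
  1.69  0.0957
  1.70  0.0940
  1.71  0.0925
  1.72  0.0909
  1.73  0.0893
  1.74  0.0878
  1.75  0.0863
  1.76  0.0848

σ√T = 0.49 × 0.5000 = 0.2450
d₁ = [ln(130/90) + (0.074 + 0.49²/2)·0.25] / 0.2450 = [0.3677 + 0.0485] / 0.2450 = 1.6989 ⇒ 1.70
√T = √0.25 = 0.5000
φ(d₁) = φ(1.70) = 0.0940
vega = S·φ(d₁)·√T = 130·0.0940·0.5000 = 6.1100

6.11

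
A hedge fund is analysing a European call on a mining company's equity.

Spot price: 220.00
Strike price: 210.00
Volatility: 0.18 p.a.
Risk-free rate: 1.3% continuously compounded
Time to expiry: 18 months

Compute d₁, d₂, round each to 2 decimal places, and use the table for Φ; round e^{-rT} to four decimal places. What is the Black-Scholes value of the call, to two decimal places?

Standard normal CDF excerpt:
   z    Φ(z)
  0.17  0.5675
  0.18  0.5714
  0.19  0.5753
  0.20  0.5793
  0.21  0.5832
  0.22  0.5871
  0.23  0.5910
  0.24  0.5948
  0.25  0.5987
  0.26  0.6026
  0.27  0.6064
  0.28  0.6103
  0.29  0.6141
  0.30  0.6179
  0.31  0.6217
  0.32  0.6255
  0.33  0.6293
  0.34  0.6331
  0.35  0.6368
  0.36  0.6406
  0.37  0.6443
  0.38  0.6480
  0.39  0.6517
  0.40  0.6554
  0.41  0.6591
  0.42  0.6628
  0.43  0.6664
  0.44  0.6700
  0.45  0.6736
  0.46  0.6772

σ√T = 0.18·√1.5 = 0.2205
d₁ = [ln(220/210) + (0.013 + ½·0.18²)·1.5] / (σ√T) = (0.0465 + 0.0438) / 0.2205 = 0.4097 ⇒ 0.41
d₂ = 0.4097 − 0.2205 = 0.1892 ⇒ 0.19
exp(−rT) = exp(−0.013·1.5) = 0.9807
N(d₁) = N(0.41) = 0.6591;  N(d₂) = N(0.19) = 0.5753
C = 220·0.6591 − 210·0.9807·0.5753 = 145.0020 − 118.4813 = 26.5207

26.52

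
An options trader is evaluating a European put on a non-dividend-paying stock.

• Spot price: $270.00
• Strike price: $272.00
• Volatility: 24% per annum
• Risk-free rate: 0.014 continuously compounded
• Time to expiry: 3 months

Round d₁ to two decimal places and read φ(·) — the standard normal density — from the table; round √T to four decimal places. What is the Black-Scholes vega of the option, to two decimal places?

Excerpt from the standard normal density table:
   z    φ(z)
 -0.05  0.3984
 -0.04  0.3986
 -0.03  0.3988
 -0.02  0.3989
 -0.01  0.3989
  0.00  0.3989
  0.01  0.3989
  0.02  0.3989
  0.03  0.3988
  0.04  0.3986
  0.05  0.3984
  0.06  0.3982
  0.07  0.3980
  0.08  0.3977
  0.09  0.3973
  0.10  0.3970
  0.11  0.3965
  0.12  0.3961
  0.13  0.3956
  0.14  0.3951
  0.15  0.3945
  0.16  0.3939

53.84

σ√T = 0.24 × 0.5000 = 0.1200
d₁ = [ln(270/272) + (0.014 + 0.24²/2)·0.25] / 0.1200 = [-0.0074 + 0.0107] / 0.1200 = 0.0277 → 0.03
√T = √0.25 = 0.5000
φ(d₁) = φ(0.03) = 0.3988
vega = S·φ(d₁)·√T = 270·0.3988·0.5000 = 53.8380
(Call and put vega coincide under Black-Scholes.)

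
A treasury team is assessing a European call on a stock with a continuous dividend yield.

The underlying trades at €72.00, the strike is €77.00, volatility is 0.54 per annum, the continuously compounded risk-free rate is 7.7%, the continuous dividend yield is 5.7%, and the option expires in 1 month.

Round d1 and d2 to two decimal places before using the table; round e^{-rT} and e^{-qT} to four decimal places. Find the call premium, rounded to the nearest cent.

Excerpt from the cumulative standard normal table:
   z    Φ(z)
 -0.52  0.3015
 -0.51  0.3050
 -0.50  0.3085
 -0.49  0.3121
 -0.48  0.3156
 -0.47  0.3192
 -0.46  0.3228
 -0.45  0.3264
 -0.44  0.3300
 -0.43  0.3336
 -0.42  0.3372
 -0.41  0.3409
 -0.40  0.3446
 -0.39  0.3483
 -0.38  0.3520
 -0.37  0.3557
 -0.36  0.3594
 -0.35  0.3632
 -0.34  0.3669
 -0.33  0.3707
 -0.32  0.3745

T = 0.08333;  σ√T = 0.1559
d₁ = [ln(72/77) + (0.077 − 0.057 + 0.54²/2)·0.08333] / 0.1559 = [-0.0671 + 0.0138] / 0.1559 = -0.3421 ⇒ -0.34
d₂ = d₁ − σ√T = -0.3421 − 0.1559 = -0.4979 ⇒ -0.50
e^(−qT) = e^(−0.057·0.08333) = 0.9953;  e^(−rT) = e^(−0.077·0.08333) = 0.9936
N(d₁) = N(-0.34) = 0.3669;  N(d₂) = N(-0.50) = 0.3085
C = 72·0.9953·0.3669 − 77·0.9936·0.3085 = 26.2926 − 23.6025 = 2.6902

€2.69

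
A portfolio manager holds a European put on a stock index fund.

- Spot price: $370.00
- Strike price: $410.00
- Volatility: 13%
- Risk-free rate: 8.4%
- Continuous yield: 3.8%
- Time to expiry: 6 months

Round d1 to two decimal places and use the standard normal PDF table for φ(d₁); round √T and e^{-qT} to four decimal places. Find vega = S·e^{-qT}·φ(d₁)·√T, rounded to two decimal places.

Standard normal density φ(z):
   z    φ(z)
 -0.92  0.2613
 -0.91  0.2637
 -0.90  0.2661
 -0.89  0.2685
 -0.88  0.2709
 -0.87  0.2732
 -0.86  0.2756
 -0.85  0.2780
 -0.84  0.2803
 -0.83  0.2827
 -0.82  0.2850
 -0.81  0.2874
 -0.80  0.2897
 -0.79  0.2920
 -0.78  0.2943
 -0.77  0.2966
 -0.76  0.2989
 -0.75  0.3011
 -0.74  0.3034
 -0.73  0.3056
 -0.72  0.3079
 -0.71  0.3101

σ√T = 0.13·√0.5 = 0.0919
d₁ = [ln(370/410) + (0.084 − 0.038 + 0.13²/2)·0.5] / 0.0919 = [-0.1027 + 0.0272] / 0.0919 = -0.8206 → -0.82
√T = √0.5 = 0.7071
φ(d₁) = φ(-0.82) = 0.2850
e^(−qT) = e^(−0.038·0.5) = 0.9812
vega = S·e^(−qT)·φ(d₁)·√T = 370·0.9812·0.2850·0.7071 = 73.1619

73.16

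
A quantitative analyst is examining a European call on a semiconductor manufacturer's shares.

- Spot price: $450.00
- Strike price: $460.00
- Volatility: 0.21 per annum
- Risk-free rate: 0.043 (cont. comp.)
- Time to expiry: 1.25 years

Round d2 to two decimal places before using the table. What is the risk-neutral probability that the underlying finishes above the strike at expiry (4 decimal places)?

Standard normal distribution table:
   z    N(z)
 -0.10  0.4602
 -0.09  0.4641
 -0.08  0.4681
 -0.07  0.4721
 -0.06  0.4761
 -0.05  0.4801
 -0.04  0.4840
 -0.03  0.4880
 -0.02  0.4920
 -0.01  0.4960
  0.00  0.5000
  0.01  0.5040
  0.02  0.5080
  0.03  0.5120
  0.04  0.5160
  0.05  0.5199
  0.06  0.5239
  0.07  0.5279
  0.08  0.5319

0.5080

σ√T = 0.21·√1.25 = 0.2348
ln(S/K) + (r + σ²/2)T = ln(450/460) + (0.043 + 0.21²/2)·1.25 = -0.0220 + 0.0813 = 0.0593
d₁ = 0.0593 / 0.2348 = 0.2527 → 0.25
d₂ = d₁ − σ√T = 0.2527 − 0.2348 = 0.0179 → 0.02
Risk-neutral Pr[S_T > K] = N(d₂) = N(0.02) = 0.5080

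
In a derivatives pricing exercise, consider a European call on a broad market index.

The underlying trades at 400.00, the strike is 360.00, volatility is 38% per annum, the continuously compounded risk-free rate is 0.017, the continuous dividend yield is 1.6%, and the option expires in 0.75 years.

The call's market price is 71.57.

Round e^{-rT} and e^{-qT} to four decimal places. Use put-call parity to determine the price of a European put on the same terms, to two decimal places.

31.76

e^(−qT) = e^(−0.016·0.75) = 0.9881;  e^(−rT) = e^(−0.017·0.75) = 0.9873
Put-call parity: C − P = S·e^(−qT) − K·e^(−rT) = 400·0.9881 − 360·0.9873 = 395.2400 − 355.4280 = 39.8120
P = C − (C − P) = 71.57 − (39.8120) = 31.7580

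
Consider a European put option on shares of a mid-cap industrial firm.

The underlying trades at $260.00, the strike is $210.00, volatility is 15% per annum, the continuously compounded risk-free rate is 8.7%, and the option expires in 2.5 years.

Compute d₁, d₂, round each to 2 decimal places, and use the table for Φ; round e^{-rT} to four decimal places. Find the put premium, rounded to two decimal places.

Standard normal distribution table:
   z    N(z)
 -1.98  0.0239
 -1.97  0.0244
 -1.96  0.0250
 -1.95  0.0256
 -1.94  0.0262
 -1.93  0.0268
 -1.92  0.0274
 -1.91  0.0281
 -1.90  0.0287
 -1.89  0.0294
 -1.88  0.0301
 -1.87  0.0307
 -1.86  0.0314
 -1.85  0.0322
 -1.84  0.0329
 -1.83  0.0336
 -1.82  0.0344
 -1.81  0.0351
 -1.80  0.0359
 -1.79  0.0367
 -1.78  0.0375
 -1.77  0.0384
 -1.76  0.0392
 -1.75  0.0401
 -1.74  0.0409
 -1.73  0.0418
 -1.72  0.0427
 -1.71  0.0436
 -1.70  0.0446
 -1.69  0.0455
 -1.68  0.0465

$0.72

T = 2.5;  σ√T = 0.2372
d₁ = [ln(260/210) + (0.087 + 0.15²/2)·2.5] / 0.2372 = [0.2136 + 0.2456] / 0.2372 = 1.9362 which rounds to 1.94
d₂ = d₁ − σ√T = 1.9362 − 0.2372 = 1.6990 which rounds to 1.70
exp(−rT) = exp(−0.087·2.5) = 0.8045
N(−d₂) = N(-1.70) = 0.0446;  N(−d₁) = N(-1.94) = 0.0262
P = 210·0.8045·0.0446 − 260·0.0262 = 7.5349 − 6.8120 = 0.7229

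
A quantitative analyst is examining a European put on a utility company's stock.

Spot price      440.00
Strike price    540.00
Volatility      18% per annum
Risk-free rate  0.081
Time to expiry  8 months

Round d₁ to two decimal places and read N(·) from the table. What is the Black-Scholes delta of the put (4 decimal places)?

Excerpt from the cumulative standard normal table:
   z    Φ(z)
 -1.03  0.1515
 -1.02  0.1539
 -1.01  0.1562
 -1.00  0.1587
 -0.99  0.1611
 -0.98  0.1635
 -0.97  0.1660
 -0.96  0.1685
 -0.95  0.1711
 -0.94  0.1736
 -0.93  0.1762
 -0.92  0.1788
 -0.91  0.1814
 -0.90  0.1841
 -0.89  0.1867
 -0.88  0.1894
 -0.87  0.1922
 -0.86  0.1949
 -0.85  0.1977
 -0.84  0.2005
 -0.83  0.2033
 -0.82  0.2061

σ√T = 0.18·√0.6667 = 0.1470
d₁ = [ln(440/540) + (0.081 + 0.18²/2)·0.6667] / 0.1470 = [-0.2048 + 0.0648] / 0.1470 = -0.9525 which rounds to -0.95
N(d₁) = N(-0.95) = 0.1711
Δ_put = N(d₁) − 1 = 0.1711 − 1 = -0.8289

-0.8289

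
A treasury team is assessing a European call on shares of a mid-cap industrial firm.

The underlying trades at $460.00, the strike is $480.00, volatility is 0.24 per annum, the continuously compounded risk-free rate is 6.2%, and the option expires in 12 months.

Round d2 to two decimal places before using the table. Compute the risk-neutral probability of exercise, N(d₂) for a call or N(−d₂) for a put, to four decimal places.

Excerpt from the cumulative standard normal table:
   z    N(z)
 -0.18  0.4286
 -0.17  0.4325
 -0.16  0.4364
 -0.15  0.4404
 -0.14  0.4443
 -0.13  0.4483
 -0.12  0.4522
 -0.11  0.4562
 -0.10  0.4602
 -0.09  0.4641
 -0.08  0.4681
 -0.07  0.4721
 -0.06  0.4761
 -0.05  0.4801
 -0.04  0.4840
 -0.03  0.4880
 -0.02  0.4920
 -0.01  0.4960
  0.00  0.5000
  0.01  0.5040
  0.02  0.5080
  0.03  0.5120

0.4840

σ√T = 0.24·√1 = 0.2400
d₁ = [ln(460/480) + (0.062 + 0.24²/2)·1] / 0.2400 = [-0.0426 + 0.0908] / 0.2400 = 0.2010 ≈ 0.20
d₂ = d₁ − σ√T = 0.2010 − 0.2400 = -0.0390 ≈ -0.04
Pr(exercise) under Q = N(d₂) = 0.4840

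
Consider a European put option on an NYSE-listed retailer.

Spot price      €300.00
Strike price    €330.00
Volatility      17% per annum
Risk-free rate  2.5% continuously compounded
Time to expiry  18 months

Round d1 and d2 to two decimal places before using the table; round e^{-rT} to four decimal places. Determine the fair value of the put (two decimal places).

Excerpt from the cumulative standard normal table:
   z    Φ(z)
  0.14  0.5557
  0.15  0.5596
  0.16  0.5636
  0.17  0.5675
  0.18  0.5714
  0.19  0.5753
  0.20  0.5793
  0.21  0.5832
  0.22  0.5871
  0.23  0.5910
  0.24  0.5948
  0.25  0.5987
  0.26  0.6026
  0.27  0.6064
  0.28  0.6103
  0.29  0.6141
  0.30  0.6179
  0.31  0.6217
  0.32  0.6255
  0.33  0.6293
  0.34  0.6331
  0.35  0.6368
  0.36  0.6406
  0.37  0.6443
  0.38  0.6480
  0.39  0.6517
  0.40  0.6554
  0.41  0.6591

σ√T = 0.17 × 1.2247 = 0.2082
ln(S/K) + (r + σ²/2)T = ln(300/330) + (0.025 + 0.17²/2)·1.5 = -0.0953 + 0.0592 = -0.0361
d₁ = -0.0361 / 0.2082 = -0.1736 ≈ -0.17
d₂ = d₁ − σ√T = -0.1736 − 0.2082 = -0.3818 ≈ -0.38
exp(−rT) = exp(−0.025·1.5) = 0.9632
N(−d₂) = N(0.38) = 0.6480;  N(−d₁) = N(0.17) = 0.5675
P = 330·0.9632·0.6480 − 300·0.5675 = 205.9707 − 170.2500 = 35.7207

€35.72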